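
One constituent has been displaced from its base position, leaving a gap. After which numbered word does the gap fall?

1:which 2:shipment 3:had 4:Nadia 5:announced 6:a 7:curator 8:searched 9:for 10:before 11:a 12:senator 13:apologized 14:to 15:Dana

9

The displaced element is "which shipment" (word 2).
It is linked across 1 clause boundary (Ø).
It functions as the object of the preposition "for" of "searched", so the gap sits immediately after word 9 ("for").
Base order: Nadia had announced a curator searched for which shipment before a senator apologized to Dana.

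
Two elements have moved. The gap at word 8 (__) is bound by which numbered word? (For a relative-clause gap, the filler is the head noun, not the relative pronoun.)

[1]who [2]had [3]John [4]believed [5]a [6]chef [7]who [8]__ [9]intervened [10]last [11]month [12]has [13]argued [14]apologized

6

The marked gap is inside the relative clause, the subject of "intervened".
Its filler is the head noun "chef" (via "who"), at word 6.
(The other dependency links word 1 to a gap after word 13.)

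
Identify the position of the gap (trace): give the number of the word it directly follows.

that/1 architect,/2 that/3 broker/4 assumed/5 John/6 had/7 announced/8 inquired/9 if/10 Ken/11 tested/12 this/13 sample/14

8

The displaced element is "that architect" (word 2).
It is linked across 2 clause boundaries (Ø → Ø).
It functions as the subject of "inquired", so the gap sits immediately after word 8 ("announced").
Base order: That broker assumed John had announced that that architect inquired if Ken tested this sample.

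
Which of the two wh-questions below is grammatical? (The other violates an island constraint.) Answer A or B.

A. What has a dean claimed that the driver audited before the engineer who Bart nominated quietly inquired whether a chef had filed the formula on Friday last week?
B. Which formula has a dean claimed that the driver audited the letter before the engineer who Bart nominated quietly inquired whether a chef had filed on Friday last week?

In B, the wh-phrase is extracted from inside an adjunct island (introduced by "before"), which blocks movement.
In A, the extraction path crosses only that-complement boundaries, which are transparent.
So A is grammatical.

A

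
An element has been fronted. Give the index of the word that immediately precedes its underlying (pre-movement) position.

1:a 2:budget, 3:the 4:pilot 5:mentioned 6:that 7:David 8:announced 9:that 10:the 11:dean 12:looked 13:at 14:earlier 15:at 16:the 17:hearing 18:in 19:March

The displaced element is "a budget" (word 2).
It is linked across 2 clause boundaries (that → that).
It functions as the object of the preposition "at" of "looked", so the gap sits immediately after word 13 ("at").
Base order: The pilot mentioned that David announced that the dean looked at a budget earlier at the hearing in March.

13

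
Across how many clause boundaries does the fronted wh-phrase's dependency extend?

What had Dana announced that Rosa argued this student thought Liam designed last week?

3

"what" is extracted from the object of "designed".
Boundaries crossed, outermost first: [that], [Ø], [Ø] — 3 in total.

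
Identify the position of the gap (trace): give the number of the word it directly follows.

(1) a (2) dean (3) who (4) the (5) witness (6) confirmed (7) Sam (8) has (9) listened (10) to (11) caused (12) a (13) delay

The displaced element is "a dean" (word 2).
It is linked across 1 clause boundary (Ø).
It functions as the object of the preposition "to" of "listened", so the gap sits immediately after word 10 ("to").
Base order: The witness confirmed Sam has listened to a dean.

10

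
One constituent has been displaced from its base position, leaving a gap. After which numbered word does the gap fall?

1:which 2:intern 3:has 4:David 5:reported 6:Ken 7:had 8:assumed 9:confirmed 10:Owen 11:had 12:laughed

The displaced element is "which intern" (word 2).
It is linked across 2 clause boundaries (Ø → Ø).
It functions as the subject of "confirmed", so the gap sits immediately after word 8 ("assumed").
Base order: David has reported Ken had assumed which intern confirmed Owen had laughed.

8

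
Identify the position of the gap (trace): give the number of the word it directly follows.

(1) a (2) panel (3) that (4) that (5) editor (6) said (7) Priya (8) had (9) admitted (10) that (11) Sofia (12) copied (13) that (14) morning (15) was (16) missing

The displaced element is "a panel" (word 2).
It is linked across 2 clause boundaries (Ø → that).
It functions as the direct object of "copied", so the gap sits immediately after word 12 ("copied").
Base order: That editor said Priya had admitted that Sofia copied a panel that morning.

12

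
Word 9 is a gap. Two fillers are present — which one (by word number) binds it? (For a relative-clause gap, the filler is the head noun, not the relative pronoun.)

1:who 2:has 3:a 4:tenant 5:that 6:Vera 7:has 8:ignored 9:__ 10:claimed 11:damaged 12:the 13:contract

4

The marked gap is inside the relative clause, the direct object of "ignored".
Its filler is the head noun "tenant" (via "that"), at word 4.
(The other dependency links word 1 to a gap after word 10.)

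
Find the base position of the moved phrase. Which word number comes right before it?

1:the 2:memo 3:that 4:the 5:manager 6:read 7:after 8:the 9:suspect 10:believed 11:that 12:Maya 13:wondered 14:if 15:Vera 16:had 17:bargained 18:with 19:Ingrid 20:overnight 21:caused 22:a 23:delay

6

The displaced element is "the memo" (word 2).
It functions as the direct object of "read", so the gap sits immediately after word 6 ("read").
Base order: The manager read the memo after the suspect believed that Maya wondered if Vera had bargained with Ingrid overnight.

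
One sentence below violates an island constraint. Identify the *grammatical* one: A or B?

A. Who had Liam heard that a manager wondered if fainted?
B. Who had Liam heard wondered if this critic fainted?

In A, the wh-phrase is extracted from inside a wh-island (introduced by "if"), which blocks movement.
In B, the extraction path crosses only that-complement boundaries, which are transparent.
So B is grammatical.

B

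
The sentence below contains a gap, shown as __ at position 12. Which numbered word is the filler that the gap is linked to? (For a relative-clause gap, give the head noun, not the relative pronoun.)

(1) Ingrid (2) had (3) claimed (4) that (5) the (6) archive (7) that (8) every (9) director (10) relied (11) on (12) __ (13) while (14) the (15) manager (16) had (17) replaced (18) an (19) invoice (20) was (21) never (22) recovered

The gap at 12 is the prepositional object of "relied", inside a relative clause.
The relative pronoun is "that" (word 7); it is bound by the head noun immediately before it.
Its filler is the head noun "archive", at word 6.

6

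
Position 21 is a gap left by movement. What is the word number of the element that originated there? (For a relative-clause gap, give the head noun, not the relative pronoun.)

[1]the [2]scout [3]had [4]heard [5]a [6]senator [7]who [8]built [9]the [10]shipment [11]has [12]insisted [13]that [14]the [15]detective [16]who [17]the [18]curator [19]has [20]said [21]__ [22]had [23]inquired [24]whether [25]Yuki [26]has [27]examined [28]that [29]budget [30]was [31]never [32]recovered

15

The gap at 21 is the subject of "inquired", inside a relative clause.
The relative pronoun is "who" (word 16); it is bound by the head noun immediately before it.
Its filler is the head noun "detective", at word 15.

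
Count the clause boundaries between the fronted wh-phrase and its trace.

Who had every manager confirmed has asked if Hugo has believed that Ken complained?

1

"who" is extracted from the subject of "asked".
Boundaries crossed, outermost first: [Ø] — 1 in total.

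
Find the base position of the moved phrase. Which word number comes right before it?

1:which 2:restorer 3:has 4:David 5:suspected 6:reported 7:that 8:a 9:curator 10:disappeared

The displaced element is "which restorer" (word 2).
It is linked across 1 clause boundary (Ø).
It functions as the subject of "reported", so the gap sits immediately after word 5 ("suspected").
Base order: David has suspected that which restorer reported that a curator disappeared.

5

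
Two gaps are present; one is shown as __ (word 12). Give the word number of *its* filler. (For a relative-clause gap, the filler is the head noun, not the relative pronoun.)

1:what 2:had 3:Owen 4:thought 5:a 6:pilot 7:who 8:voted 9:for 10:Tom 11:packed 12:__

The marked gap is the direct object of "packed".
Its filler is the fronted wh-phrase "what", at word 1.
(The other dependency links word 6 to a gap after word 7.)

1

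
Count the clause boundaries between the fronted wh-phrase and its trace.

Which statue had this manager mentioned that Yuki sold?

"which statue" is extracted from the object of "sold".
Boundaries crossed, outermost first: [that] — 1 in total.

1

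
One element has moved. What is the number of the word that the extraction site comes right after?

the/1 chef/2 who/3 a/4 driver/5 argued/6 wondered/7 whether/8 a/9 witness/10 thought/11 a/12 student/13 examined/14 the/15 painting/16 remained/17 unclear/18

6

The displaced element is "the chef" (word 2).
It is linked across 1 clause boundary (Ø).
It functions as the subject of "wondered", so the gap sits immediately after word 6 ("argued").
Base order: A driver argued that the chef wondered whether a witness thought a student examined the painting.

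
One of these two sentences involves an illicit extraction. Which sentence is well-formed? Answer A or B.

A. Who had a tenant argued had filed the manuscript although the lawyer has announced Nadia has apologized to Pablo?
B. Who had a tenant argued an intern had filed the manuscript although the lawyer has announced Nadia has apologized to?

A

In B, the wh-phrase is extracted from inside an adjunct island (introduced by "although"), which blocks movement.
In A, the extraction path crosses only that-complement boundaries, which are transparent.
So A is grammatical.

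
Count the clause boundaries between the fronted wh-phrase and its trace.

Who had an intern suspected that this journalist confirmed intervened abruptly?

"who" is extracted from the subject of "intervened".
Boundaries crossed, outermost first: [that], [Ø] — 2 in total.

2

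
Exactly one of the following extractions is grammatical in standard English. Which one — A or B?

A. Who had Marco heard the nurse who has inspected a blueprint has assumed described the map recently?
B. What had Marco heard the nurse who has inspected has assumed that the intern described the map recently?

A

In B, the wh-phrase is extracted from inside a complex-NP island (relative clause) (introduced by "who"), which blocks movement.
In A, the extraction path crosses only that-complement boundaries, which are transparent.
So A is grammatical.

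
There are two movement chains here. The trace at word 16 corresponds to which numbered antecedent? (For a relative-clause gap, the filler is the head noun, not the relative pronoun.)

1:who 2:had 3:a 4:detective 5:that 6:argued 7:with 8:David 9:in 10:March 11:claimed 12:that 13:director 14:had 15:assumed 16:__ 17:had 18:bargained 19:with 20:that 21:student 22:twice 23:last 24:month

The marked gap is the subject of "bargained".
Its filler is the fronted wh-phrase "who", at word 1.
(The other dependency links word 4 to a gap after word 5.)

1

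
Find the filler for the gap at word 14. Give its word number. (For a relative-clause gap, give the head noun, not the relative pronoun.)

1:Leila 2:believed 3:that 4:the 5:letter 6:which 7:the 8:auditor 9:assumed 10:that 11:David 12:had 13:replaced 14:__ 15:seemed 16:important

The gap at 14 is the object of "replaced", inside a relative clause.
The relative pronoun is "which" (word 6); it is bound by the head noun immediately before it.
Its filler is the head noun "letter", at word 5.

5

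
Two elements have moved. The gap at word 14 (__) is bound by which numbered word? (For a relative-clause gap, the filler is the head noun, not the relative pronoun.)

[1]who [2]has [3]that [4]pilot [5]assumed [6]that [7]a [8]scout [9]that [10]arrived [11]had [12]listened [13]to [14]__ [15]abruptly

1

The marked gap is the object of the preposition "to" of "listened".
Its filler is the fronted wh-phrase "who", at word 1.
(The other dependency links word 8 to a gap after word 9.)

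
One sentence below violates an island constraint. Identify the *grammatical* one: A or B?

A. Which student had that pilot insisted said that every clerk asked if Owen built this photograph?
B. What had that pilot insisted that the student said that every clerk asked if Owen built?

In B, the wh-phrase is extracted from inside a wh-island (introduced by "if"), which blocks movement.
In A, the extraction path crosses only that-complement boundaries, which are transparent.
So A is grammatical.

A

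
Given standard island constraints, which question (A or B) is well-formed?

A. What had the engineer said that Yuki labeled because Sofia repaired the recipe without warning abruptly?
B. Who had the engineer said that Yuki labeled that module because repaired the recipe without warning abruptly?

A

In B, the wh-phrase is extracted from inside an adjunct island (introduced by "because"), which blocks movement.
In A, the extraction path crosses only that-complement boundaries, which are transparent.
So A is grammatical.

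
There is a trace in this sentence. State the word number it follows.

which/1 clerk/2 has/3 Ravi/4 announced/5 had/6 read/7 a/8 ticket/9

5

The displaced element is "which clerk" (word 2).
It is linked across 1 clause boundary (Ø).
It functions as the subject of "read", so the gap sits immediately after word 5 ("announced").
Base order: Ravi has announced that which clerk had read a ticket.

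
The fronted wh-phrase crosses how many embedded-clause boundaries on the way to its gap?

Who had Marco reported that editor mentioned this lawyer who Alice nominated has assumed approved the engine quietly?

"who" is extracted from the subject of "approved".
Boundaries crossed, outermost first: [Ø], [Ø], [Ø] — 3 in total.

3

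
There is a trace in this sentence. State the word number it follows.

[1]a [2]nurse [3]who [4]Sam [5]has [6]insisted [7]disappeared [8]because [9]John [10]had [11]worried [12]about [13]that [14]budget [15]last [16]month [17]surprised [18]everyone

The displaced element is "a nurse" (word 2).
It is linked across 1 clause boundary (Ø).
It functions as the subject of "disappeared", so the gap sits immediately after word 6 ("insisted").
Base order: Sam has insisted a nurse disappeared because John had worried about that budget last month.

6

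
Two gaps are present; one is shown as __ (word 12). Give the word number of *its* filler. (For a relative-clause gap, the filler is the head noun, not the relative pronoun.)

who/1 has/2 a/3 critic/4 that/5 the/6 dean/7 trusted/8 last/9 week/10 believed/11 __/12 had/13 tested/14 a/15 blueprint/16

1

The marked gap is the subject of "tested".
Its filler is the fronted wh-phrase "who", at word 1.
(The other dependency links word 4 to a gap after word 8.)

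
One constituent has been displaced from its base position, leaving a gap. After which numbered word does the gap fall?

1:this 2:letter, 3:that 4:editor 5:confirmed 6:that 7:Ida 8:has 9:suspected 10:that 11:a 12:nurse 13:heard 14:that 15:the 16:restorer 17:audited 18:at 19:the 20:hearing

The displaced element is "this letter" (word 2).
It is linked across 3 clause boundaries (that → that → that).
It functions as the direct object of "audited", so the gap sits immediately after word 17 ("audited").
Base order: That editor confirmed that Ida has suspected that a nurse heard that the restorer audited this letter at the hearing.

17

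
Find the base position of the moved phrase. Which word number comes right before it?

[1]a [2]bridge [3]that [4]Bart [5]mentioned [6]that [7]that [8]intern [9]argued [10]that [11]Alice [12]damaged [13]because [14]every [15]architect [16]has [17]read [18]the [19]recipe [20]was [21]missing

The displaced element is "a bridge" (word 2).
It is linked across 2 clause boundaries (that → that).
It functions as the direct object of "damaged", so the gap sits immediately after word 12 ("damaged").
Base order: Bart mentioned that that intern argued that Alice damaged a bridge because every architect has read the recipe.

12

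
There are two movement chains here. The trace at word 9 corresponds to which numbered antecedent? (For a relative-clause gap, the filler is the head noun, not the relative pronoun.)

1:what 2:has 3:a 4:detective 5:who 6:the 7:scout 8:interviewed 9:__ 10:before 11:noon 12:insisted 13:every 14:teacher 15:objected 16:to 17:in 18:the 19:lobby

4

The marked gap is inside the relative clause, the direct object of "interviewed".
Its filler is the head noun "detective" (via "who"), at word 4.
(The other dependency links word 1 to a gap after word 16.)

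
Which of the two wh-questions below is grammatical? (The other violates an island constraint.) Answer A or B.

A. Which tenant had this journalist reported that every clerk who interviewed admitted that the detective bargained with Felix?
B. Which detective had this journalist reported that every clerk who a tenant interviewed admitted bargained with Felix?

In A, the wh-phrase is extracted from inside a complex-NP island (relative clause) (introduced by "who"), which blocks movement.
In B, the extraction path crosses only that-complement boundaries, which are transparent.
So B is grammatical.

B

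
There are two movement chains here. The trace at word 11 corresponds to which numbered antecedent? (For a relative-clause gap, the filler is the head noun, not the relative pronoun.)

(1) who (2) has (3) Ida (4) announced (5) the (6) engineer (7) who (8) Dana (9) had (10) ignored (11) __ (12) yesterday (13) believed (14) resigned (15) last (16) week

The marked gap is inside the relative clause, the direct object of "ignored".
Its filler is the head noun "engineer" (via "who"), at word 6.
(The other dependency links word 1 to a gap after word 13.)

6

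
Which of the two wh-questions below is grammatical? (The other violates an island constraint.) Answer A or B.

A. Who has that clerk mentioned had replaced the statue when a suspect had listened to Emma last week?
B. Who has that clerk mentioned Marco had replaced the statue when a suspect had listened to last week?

A

In B, the wh-phrase is extracted from inside an adjunct island (introduced by "when"), which blocks movement.
In A, the extraction path crosses only that-complement boundaries, which are transparent.
So A is grammatical.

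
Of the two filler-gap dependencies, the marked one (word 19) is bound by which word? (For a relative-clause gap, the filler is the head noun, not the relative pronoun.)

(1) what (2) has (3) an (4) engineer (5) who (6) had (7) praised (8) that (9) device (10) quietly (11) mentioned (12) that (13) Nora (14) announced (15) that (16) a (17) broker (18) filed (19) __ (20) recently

1

The marked gap is the direct object of "filed".
Its filler is the fronted wh-phrase "what", at word 1.
(The other dependency links word 4 to a gap after word 5.)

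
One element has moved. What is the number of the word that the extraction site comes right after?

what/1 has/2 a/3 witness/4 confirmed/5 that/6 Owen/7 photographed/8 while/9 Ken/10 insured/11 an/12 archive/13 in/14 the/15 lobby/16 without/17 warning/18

8

The displaced element is "what" (word 1).
It is linked across 1 clause boundary (that).
It functions as the direct object of "photographed", so the gap sits immediately after word 8 ("photographed").
Base order: A witness has confirmed that Owen photographed what while Ken insured an archive in the lobby without warning.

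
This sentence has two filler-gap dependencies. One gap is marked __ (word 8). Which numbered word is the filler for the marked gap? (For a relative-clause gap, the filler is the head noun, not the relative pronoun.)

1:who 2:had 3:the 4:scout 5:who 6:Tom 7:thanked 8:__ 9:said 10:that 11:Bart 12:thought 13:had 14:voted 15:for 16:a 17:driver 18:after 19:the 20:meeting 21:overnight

The marked gap is inside the relative clause, the direct object of "thanked".
Its filler is the head noun "scout" (via "who"), at word 4.
(The other dependency links word 1 to a gap after word 12.)

4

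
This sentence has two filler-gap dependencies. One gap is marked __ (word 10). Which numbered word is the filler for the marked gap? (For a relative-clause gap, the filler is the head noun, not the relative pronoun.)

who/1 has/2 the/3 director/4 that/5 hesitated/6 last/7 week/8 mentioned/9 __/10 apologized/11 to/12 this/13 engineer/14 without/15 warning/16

1

The marked gap is the subject of "apologized".
Its filler is the fronted wh-phrase "who", at word 1.
(The other dependency links word 4 to a gap after word 5.)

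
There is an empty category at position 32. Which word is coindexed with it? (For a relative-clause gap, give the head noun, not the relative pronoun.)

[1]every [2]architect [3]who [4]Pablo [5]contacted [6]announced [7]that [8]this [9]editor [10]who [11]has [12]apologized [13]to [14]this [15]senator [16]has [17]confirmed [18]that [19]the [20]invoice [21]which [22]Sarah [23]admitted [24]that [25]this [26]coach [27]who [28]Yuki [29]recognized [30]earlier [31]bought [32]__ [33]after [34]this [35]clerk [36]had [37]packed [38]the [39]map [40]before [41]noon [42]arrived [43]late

20

The gap at 32 is the object of "bought", inside a relative clause.
The relative pronoun is "which" (word 21); it is bound by the head noun immediately before it.
Its filler is the head noun "invoice", at word 20.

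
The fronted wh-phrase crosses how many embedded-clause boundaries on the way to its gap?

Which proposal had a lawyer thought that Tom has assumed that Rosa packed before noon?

2

"which proposal" is extracted from the object of "packed".
Boundaries crossed, outermost first: [that], [that] — 2 in total.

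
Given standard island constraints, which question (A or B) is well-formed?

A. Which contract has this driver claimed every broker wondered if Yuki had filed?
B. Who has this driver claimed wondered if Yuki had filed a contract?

B

In A, the wh-phrase is extracted from inside a wh-island (introduced by "if"), which blocks movement.
In B, the extraction path crosses only that-complement boundaries, which are transparent.
So B is grammatical.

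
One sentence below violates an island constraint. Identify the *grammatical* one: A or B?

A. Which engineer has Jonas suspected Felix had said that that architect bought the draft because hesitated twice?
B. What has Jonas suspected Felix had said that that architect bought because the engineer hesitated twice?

B

In A, the wh-phrase is extracted from inside an adjunct island (introduced by "because"), which blocks movement.
In B, the extraction path crosses only that-complement boundaries, which are transparent.
So B is grammatical.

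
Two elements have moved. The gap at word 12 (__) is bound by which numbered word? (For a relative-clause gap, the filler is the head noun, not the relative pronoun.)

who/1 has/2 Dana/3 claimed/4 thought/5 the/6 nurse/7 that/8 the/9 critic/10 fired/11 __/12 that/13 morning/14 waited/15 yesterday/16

The marked gap is inside the relative clause, the direct object of "fired".
Its filler is the head noun "nurse" (via "that"), at word 7.
(The other dependency links word 1 to a gap after word 4.)

7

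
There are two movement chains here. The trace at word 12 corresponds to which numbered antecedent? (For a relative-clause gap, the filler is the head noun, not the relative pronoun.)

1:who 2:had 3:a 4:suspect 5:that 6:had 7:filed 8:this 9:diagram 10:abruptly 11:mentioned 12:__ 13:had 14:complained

The marked gap is the subject of "complained".
Its filler is the fronted wh-phrase "who", at word 1.
(The other dependency links word 4 to a gap after word 5.)

1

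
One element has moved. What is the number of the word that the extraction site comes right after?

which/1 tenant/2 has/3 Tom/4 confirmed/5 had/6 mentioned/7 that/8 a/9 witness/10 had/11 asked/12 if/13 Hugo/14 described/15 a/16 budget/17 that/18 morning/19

5

The displaced element is "which tenant" (word 2).
It is linked across 1 clause boundary (Ø).
It functions as the subject of "mentioned", so the gap sits immediately after word 5 ("confirmed").
Base order: Tom has confirmed that which tenant had mentioned that a witness had asked if Hugo described a budget that morning.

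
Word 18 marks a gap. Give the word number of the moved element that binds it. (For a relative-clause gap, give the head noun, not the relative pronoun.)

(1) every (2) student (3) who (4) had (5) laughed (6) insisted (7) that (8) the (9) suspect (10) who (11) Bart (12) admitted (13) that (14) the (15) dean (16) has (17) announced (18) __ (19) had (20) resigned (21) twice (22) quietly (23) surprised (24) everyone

9

The gap at 18 is the subject of "resigned", inside a relative clause.
The relative pronoun is "who" (word 10); it is bound by the head noun immediately before it.
Its filler is the head noun "suspect", at word 9.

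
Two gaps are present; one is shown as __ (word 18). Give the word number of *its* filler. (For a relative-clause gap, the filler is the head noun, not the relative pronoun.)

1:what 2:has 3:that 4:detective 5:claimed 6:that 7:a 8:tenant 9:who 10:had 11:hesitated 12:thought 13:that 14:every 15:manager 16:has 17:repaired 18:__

The marked gap is the direct object of "repaired".
Its filler is the fronted wh-phrase "what", at word 1.
(The other dependency links word 8 to a gap after word 9.)

1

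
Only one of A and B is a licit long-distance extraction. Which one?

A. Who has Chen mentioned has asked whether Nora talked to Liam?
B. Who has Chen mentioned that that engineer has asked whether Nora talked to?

In B, the wh-phrase is extracted from inside a wh-island (introduced by "whether"), which blocks movement.
In A, the extraction path crosses only that-complement boundaries, which are transparent.
So A is grammatical.

A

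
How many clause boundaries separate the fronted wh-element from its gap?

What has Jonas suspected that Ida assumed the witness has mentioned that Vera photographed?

3

"what" is extracted from the object of "photographed".
Boundaries crossed, outermost first: [that], [Ø], [that] — 3 in total.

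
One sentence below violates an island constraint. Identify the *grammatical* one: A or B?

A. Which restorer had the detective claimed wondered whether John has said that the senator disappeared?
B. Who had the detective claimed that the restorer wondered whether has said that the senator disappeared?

A

In B, the wh-phrase is extracted from inside a wh-island (introduced by "whether"), which blocks movement.
In A, the extraction path crosses only that-complement boundaries, which are transparent.
So A is grammatical.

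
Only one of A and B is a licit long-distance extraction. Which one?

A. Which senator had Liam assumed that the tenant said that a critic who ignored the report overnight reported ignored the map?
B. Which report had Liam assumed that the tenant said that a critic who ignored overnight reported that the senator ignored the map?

In B, the wh-phrase is extracted from inside a complex-NP island (relative clause) (introduced by "who"), which blocks movement.
In A, the extraction path crosses only that-complement boundaries, which are transparent.
So A is grammatical.

A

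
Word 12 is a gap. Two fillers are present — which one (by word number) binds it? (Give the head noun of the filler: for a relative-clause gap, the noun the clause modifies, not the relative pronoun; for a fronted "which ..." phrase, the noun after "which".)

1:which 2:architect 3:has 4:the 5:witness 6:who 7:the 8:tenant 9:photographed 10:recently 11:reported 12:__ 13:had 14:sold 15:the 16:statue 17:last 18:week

2

The marked gap is the subject of "sold".
Its filler is the fronted wh-phrase "which architect", at word 2.
(The other dependency links word 5 to a gap after word 9.)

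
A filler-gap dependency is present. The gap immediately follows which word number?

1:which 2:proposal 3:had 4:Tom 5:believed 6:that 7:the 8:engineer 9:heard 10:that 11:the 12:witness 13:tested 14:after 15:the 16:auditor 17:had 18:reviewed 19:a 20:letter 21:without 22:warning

The displaced element is "which proposal" (word 2).
It is linked across 2 clause boundaries (that → that).
It functions as the direct object of "tested", so the gap sits immediately after word 13 ("tested").
Base order: Tom had believed that the engineer heard that the witness tested which proposal after the auditor had reviewed a letter without warning.

13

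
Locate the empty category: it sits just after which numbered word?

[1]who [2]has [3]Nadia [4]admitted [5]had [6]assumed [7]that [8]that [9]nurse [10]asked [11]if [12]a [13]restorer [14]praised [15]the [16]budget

4

The displaced element is "who" (word 1).
It is linked across 1 clause boundary (Ø).
It functions as the subject of "assumed", so the gap sits immediately after word 4 ("admitted").
Base order: Nadia has admitted that who had assumed that that nurse asked if a restorer praised the budget.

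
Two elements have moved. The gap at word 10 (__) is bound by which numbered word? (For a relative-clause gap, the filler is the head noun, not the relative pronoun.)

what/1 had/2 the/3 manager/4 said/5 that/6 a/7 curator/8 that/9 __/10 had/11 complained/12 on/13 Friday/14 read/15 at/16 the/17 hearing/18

The marked gap is inside the relative clause, the subject of "complained".
Its filler is the head noun "curator" (via "that"), at word 8.
(The other dependency links word 1 to a gap after word 15.)

8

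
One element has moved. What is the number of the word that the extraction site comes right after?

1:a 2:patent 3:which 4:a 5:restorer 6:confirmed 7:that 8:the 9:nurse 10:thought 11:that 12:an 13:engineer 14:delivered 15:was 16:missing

14

The displaced element is "a patent" (word 2).
It is linked across 2 clause boundaries (that → that).
It functions as the direct object of "delivered", so the gap sits immediately after word 14 ("delivered").
Base order: A restorer confirmed that the nurse thought that an engineer delivered a patent.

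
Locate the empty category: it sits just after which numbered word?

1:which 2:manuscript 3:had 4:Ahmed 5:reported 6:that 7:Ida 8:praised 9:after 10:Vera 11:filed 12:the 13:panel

8

The displaced element is "which manuscript" (word 2).
It is linked across 1 clause boundary (that).
It functions as the direct object of "praised", so the gap sits immediately after word 8 ("praised").
Base order: Ahmed had reported that Ida praised which manuscript after Vera filed the panel.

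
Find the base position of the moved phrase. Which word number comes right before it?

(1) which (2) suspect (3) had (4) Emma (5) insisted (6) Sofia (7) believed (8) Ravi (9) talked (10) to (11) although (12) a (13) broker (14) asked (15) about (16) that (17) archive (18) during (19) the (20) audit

10

The displaced element is "which suspect" (word 2).
It is linked across 2 clause boundaries (Ø → Ø).
It functions as the object of the preposition "to" of "talked", so the gap sits immediately after word 10 ("to").
Base order: Emma had insisted Sofia believed Ravi talked to which suspect although a broker asked about that archive during the audit.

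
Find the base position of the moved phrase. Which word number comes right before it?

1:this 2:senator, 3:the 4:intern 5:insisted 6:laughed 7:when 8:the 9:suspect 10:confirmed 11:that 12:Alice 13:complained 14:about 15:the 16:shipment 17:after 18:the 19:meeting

5

The displaced element is "this senator" (word 2).
It is linked across 1 clause boundary (Ø).
It functions as the subject of "laughed", so the gap sits immediately after word 5 ("insisted").
Base order: The intern insisted this senator laughed when the suspect confirmed that Alice complained about the shipment after the meeting.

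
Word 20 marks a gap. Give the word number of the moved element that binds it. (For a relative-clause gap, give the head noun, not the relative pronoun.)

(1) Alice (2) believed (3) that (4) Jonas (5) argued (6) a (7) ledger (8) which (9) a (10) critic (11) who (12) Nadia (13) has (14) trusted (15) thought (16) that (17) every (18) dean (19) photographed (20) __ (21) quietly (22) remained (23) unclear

7

The gap at 20 is the object of "photographed", inside a relative clause.
The relative pronoun is "which" (word 8); it is bound by the head noun immediately before it.
Its filler is the head noun "ledger", at word 7.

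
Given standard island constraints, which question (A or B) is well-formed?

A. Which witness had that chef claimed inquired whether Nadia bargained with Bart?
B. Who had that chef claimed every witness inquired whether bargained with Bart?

In B, the wh-phrase is extracted from inside a wh-island (introduced by "whether"), which blocks movement.
In A, the extraction path crosses only that-complement boundaries, which are transparent.
So A is grammatical.

A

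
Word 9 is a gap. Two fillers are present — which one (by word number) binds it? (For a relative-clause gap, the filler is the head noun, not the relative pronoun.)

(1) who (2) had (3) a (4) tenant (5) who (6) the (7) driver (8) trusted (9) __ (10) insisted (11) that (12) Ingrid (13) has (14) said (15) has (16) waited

The marked gap is inside the relative clause, the direct object of "trusted".
Its filler is the head noun "tenant" (via "who"), at word 4.
(The other dependency links word 1 to a gap after word 14.)

4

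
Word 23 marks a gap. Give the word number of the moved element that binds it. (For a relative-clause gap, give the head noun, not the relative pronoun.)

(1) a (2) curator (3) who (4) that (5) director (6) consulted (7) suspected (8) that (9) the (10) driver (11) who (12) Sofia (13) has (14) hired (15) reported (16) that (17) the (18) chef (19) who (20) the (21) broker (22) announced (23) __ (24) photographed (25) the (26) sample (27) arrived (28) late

18

The gap at 23 is the subject of "photographed", inside a relative clause.
The relative pronoun is "who" (word 19); it is bound by the head noun immediately before it.
Its filler is the head noun "chef", at word 18.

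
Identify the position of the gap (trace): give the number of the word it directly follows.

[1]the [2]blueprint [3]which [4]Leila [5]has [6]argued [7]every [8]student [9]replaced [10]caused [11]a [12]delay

9

The displaced element is "the blueprint" (word 2).
It is linked across 1 clause boundary (Ø).
It functions as the direct object of "replaced", so the gap sits immediately after word 9 ("replaced").
Base order: Leila has argued every student replaced the blueprint.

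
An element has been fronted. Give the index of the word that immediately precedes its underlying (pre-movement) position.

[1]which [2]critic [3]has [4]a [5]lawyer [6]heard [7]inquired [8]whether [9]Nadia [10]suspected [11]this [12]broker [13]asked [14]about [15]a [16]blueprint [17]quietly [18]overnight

The displaced element is "which critic" (word 2).
It is linked across 1 clause boundary (Ø).
It functions as the subject of "inquired", so the gap sits immediately after word 6 ("heard").
Base order: A lawyer has heard that which critic inquired whether Nadia suspected this broker asked about a blueprint quietly overnight.

6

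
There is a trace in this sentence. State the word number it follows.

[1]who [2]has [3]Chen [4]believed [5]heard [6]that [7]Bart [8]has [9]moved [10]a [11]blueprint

The displaced element is "who" (word 1).
It is linked across 1 clause boundary (Ø).
It functions as the subject of "heard", so the gap sits immediately after word 4 ("believed").
Base order: Chen has believed that who heard that Bart has moved a blueprint.

4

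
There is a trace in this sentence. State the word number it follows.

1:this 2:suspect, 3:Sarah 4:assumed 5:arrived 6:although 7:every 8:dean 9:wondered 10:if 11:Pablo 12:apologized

4

The displaced element is "this suspect" (word 2).
It is linked across 1 clause boundary (Ø).
It functions as the subject of "arrived", so the gap sits immediately after word 4 ("assumed").
Base order: Sarah assumed that this suspect arrived although every dean wondered if Pablo apologized.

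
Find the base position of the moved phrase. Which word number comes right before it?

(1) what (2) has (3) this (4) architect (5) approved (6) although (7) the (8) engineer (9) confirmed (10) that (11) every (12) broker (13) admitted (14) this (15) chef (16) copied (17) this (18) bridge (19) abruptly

5

The displaced element is "what" (word 1).
It functions as the direct object of "approved", so the gap sits immediately after word 5 ("approved").
Base order: This architect has approved what although the engineer confirmed that every broker admitted this chef copied this bridge abruptly.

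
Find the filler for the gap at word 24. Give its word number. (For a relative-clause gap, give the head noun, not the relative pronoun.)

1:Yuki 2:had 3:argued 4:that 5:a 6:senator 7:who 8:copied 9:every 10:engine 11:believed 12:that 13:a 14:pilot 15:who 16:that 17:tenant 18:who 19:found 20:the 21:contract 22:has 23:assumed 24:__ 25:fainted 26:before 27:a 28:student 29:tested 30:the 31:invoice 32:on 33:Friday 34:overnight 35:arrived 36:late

The gap at 24 is the subject of "fainted", inside a relative clause.
The relative pronoun is "who" (word 15); it is bound by the head noun immediately before it.
Its filler is the head noun "pilot", at word 14.

14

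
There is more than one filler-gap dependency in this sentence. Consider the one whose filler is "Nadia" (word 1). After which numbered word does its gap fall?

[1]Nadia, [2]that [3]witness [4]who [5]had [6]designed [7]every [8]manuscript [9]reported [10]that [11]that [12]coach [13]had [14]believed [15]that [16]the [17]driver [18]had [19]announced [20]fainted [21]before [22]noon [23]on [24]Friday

19

The displaced element is "Nadia" (word 1).
It is linked across 3 clause boundaries (that → that → Ø).
It functions as the subject of "fainted", so the gap sits immediately after word 19 ("announced").
Base order: That witness who had designed every manuscript reported that that coach had believed that the driver had announced that Nadia fainted before noon on Friday.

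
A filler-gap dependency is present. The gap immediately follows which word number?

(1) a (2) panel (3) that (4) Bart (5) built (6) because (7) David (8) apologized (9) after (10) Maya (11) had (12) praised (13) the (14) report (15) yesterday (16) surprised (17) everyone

The displaced element is "a panel" (word 2).
It functions as the direct object of "built", so the gap sits immediately after word 5 ("built").
Base order: Bart built a panel because David apologized after Maya had praised the report yesterday.

5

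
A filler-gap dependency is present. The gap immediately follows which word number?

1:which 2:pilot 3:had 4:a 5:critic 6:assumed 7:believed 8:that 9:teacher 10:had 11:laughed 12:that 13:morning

6

The displaced element is "which pilot" (word 2).
It is linked across 1 clause boundary (Ø).
It functions as the subject of "believed", so the gap sits immediately after word 6 ("assumed").
Base order: A critic had assumed that which pilot believed that teacher had laughed that morning.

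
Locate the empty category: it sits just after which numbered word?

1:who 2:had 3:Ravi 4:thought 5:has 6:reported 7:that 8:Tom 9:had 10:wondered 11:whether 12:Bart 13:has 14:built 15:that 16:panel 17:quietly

The displaced element is "who" (word 1).
It is linked across 1 clause boundary (Ø).
It functions as the subject of "reported", so the gap sits immediately after word 4 ("thought").
Base order: Ravi had thought that who has reported that Tom had wondered whether Bart has built that panel quietly.

4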